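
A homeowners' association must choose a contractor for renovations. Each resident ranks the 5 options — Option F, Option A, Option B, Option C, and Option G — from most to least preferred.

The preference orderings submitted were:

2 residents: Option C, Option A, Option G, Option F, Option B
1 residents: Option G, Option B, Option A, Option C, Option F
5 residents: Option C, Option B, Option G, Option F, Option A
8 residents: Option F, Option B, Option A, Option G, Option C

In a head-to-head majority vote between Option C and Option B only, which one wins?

Ballots ranking Option C above Option B: 2+5 = 7.
Ballots ranking Option B above Option C: 1+8 = 9.
Option B wins the head-to-head, 9–7.

Option B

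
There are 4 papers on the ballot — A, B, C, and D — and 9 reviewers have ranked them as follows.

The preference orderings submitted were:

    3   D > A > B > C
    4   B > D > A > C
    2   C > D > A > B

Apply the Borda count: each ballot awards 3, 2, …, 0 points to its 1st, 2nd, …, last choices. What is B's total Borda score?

15

Borda scores:
  A: 3·2 + 4·1 + 2·1 = 12
  B: 3·1 + 4·3 + 2·0 = 15
  C: 3·0 + 4·0 + 2·3 = 6
  D: 3·3 + 4·2 + 2·2 = 21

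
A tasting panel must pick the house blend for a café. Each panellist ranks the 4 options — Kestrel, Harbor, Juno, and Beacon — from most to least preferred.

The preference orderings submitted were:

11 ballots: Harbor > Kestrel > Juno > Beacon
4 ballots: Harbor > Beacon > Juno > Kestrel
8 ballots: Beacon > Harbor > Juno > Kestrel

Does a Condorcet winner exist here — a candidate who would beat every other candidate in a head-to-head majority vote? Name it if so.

Head-to-head results (23 voters total):
Kestrel vs Harbor: Harbor wins 23–0.
Kestrel vs Juno: Juno wins 12–11.
Kestrel vs Beacon: Beacon wins 12–11.
Harbor vs Juno: Harbor wins 23–0.
Harbor vs Beacon: Harbor wins 15–8.
Juno vs Beacon: Beacon wins 12–11.
Harbor beats each rival — Kestrel (23–0), Juno (23–0), Beacon (15–8) — so Harbor is the Condorcet winner.

Harbor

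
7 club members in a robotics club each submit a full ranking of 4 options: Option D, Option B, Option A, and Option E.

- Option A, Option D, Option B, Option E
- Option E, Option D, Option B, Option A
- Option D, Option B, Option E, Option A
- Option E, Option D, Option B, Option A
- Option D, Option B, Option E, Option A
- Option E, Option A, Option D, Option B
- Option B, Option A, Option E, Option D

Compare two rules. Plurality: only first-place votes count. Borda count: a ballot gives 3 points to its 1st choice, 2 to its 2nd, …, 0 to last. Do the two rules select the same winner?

Plurality first-place counts: Option D 2, Option B 1, Option A 1, Option E 3 → Option E.
Borda totals: Option D 13, Option B 10, Option A 7, Option E 12 → Option D.
The two rules disagree: plurality picks Option E, Borda picks Option D.

No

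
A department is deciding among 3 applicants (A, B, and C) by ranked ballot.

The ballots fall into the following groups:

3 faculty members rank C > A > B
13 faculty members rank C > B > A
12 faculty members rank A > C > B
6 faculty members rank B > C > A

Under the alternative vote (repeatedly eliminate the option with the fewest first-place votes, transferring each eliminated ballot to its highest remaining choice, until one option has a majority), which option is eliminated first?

Round 1: C 16, A 12, B 6. B has the fewest and is eliminated.
Round 2: C 22, A 12. C has a majority.

B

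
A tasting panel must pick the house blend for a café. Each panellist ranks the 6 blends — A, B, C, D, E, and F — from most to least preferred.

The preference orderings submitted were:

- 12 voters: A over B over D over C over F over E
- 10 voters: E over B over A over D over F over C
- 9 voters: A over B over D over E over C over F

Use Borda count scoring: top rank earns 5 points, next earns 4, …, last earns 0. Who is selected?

Borda scores:
  A: 12·5 + 10·3 + 9·5 = 135
  B: 12·4 + 10·4 + 9·4 = 124
  C: 12·2 + 10·0 + 9·1 = 33
  D: 12·3 + 10·2 + 9·3 = 83
  E: 12·0 + 10·5 + 9·2 = 68
  F: 12·1 + 10·1 + 9·0 = 22
A has the highest total.

A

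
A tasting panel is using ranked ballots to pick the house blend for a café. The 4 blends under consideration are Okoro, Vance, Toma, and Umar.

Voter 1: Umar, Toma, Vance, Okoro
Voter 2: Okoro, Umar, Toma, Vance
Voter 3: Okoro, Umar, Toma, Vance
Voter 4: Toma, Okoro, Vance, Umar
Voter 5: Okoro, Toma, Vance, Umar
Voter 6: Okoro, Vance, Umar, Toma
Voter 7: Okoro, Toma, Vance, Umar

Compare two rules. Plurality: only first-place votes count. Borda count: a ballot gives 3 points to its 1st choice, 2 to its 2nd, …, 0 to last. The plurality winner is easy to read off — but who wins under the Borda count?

Plurality first-place counts: Okoro 5, Vance 0, Toma 1, Umar 1 → Okoro.
Borda totals: Okoro 17, Vance 6, Toma 11, Umar 8 → Okoro.

Okoro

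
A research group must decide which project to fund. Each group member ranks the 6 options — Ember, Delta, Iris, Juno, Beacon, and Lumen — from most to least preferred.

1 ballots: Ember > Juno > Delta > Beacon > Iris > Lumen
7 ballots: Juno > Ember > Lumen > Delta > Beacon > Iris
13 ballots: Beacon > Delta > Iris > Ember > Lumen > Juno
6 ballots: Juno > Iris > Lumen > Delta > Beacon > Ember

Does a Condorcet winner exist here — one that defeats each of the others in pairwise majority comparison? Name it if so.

No Condorcet winner

Head-to-head results (27 voters total):
Ember vs Delta: Delta wins 19–8.
Ember vs Iris: Iris wins 19–8.
Ember vs Juno: Ember wins 14–13.
Ember vs Beacon: Beacon wins 19–8.
Ember vs Lumen: Ember wins 21–6.
Delta vs Iris: Delta wins 21–6.
Delta vs Juno: Juno wins 14–13.
Delta vs Beacon: Delta wins 14–13.
Delta vs Lumen: Delta wins 14–13.
Iris vs Juno: Juno wins 14–13.
Iris vs Beacon: Beacon wins 21–6.
Iris vs Lumen: Iris wins 20–7.
Juno vs Beacon: Juno wins 14–13.
Juno vs Lumen: Juno wins 14–13.
Beacon vs Lumen: Beacon wins 14–13.
No candidate beats all others: Ember beats Juno beats Delta beats Ember, a majority cycle.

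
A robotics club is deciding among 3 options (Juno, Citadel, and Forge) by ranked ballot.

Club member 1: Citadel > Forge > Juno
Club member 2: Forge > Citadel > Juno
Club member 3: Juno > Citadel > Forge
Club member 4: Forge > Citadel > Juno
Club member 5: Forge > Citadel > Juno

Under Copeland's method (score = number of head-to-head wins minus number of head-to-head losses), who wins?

Forge

Pairwise results:
  Juno vs Citadel: Citadel wins 4–1.
  Juno vs Forge: Forge wins 4–1.
  Citadel vs Forge: Forge wins 3–2.
Copeland scores (wins − losses):
  Juno: 0 − 2 = -2
  Citadel: 1 − 1 = 0
  Forge: 2 − 0 = 2
Forge has the best Copeland score.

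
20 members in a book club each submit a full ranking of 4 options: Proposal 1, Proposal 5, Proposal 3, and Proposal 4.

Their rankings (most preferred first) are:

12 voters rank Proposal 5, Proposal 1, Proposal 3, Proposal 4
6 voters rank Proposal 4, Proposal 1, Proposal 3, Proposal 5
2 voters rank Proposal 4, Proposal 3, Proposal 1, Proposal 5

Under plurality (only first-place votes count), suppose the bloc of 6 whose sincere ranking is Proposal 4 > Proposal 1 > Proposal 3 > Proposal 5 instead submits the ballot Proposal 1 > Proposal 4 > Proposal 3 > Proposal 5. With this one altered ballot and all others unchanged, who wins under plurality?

Proposal 5

First-place totals with the altered ballot: Proposal 1 6, Proposal 5 12, Proposal 3 0, Proposal 4 2.
The winner is unchanged: still Proposal 5.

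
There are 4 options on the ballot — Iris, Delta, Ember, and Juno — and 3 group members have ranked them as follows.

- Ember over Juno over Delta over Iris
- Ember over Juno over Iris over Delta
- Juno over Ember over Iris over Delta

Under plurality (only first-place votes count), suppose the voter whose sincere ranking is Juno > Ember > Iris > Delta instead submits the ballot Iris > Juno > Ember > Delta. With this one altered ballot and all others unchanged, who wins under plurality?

First-place totals with the altered ballot: Iris 1, Delta 0, Ember 2, Juno 0.
The winner is unchanged: still Ember.

Ember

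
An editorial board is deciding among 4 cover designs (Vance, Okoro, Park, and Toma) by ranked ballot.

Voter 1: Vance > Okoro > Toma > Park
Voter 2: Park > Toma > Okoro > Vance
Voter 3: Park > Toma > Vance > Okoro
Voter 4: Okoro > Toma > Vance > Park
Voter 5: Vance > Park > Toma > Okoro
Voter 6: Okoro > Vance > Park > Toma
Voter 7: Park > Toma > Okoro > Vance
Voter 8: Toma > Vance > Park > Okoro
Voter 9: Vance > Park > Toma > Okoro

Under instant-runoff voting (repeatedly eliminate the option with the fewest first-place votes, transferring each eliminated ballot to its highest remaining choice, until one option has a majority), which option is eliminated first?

Toma

Round 1: Vance 3, Park 3, Okoro 2, Toma 1. Toma has the fewest and is eliminated.
Round 2: Vance 4, Park 3, Okoro 2. Okoro has the fewest and is eliminated.
Round 3: Vance 6, Park 3. Vance has a majority.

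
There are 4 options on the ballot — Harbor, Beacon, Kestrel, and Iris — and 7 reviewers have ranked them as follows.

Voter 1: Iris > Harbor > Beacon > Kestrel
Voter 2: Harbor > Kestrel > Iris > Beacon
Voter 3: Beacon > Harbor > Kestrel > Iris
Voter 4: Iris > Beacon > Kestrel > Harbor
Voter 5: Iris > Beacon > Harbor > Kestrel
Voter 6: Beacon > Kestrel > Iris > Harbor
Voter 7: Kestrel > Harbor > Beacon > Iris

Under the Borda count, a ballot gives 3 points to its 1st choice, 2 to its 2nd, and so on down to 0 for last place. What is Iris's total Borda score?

11

Borda scores:
  Harbor: 2 + 3 + 2 + 0 + 1 + 0 + 2 = 10
  Beacon: 1 + 0 + 3 + 2 + 2 + 3 + 1 = 12
  Kestrel: 0 + 2 + 1 + 1 + 0 + 2 + 3 = 9
  Iris: 3 + 1 + 0 + 3 + 3 + 1 + 0 = 11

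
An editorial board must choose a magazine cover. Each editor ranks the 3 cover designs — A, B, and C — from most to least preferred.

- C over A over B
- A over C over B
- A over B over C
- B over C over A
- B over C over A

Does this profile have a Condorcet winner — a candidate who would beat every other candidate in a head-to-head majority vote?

No

Head-to-head results (5 voters total):
A vs B: A wins 3–2.
A vs C: C wins 3–2.
B vs C: B wins 3–2.
No candidate beats all others: A beats B beats C beats A, a majority cycle.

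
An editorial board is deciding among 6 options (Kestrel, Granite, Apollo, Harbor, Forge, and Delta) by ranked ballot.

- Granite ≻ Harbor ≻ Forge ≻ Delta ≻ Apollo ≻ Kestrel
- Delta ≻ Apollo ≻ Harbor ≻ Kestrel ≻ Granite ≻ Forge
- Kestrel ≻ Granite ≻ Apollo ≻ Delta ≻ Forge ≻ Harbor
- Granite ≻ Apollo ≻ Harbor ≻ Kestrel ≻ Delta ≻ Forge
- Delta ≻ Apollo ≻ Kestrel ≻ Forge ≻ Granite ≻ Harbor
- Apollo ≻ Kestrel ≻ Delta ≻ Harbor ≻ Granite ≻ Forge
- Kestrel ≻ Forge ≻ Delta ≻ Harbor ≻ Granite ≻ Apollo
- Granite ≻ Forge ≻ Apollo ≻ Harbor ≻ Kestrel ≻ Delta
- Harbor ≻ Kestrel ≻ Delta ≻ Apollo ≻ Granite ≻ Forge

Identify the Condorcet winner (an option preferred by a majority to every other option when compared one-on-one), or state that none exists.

Head-to-head results (9 voters total):
Kestrel vs Granite: Kestrel wins 6–3.
Kestrel vs Apollo: Apollo wins 6–3.
Kestrel vs Harbor: Harbor wins 5–4.
Kestrel vs Forge: Kestrel wins 7–2.
Kestrel vs Delta: Kestrel wins 6–3.
Granite vs Apollo: Granite wins 5–4.
Granite vs Harbor: Granite wins 5–4.
Granite vs Forge: Granite wins 7–2.
Granite vs Delta: Delta wins 5–4.
Apollo vs Harbor: Apollo wins 6–3.
Apollo vs Forge: Apollo wins 6–3.
Apollo vs Delta: Delta wins 5–4.
Harbor vs Forge: Harbor wins 5–4.
Harbor vs Delta: Delta wins 5–4.
Forge vs Delta: Delta wins 6–3.
No candidate beats all others: Kestrel beats Granite beats Apollo beats Kestrel, a majority cycle.

None — there is no Condorcet winner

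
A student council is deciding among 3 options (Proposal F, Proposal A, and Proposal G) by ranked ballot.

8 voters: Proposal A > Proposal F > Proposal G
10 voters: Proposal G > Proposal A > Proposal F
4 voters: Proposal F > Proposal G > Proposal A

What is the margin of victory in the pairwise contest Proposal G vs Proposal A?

Ballots ranking Proposal G above Proposal A: 10+4 = 14.
Ballots ranking Proposal A above Proposal G: 8.
Proposal G wins 14–8, a margin of 6.

6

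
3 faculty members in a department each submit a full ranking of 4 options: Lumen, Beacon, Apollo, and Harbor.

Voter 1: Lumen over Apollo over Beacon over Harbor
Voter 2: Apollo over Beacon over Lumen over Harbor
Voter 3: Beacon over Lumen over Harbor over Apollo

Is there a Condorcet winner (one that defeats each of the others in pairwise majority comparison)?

Head-to-head results (3 voters total):
Lumen vs Beacon: Beacon wins 2–1.
Lumen vs Apollo: Lumen wins 2–1.
Lumen vs Harbor: Lumen wins 3–0.
Beacon vs Apollo: Apollo wins 2–1.
Beacon vs Harbor: Beacon wins 3–0.
Apollo vs Harbor: Apollo wins 2–1.
No candidate beats all others: Lumen beats Apollo beats Beacon beats Lumen, a majority cycle.

No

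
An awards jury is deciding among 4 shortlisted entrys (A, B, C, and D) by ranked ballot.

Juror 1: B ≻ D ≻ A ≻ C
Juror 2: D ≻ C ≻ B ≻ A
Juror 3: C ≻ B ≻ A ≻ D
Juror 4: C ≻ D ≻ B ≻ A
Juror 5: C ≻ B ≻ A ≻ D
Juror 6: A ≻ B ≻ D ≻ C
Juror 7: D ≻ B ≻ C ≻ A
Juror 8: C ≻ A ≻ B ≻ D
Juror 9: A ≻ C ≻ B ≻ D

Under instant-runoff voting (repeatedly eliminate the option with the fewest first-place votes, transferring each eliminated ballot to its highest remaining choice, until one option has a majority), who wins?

Round 1: C 4, A 2, D 2, B 1. B has the fewest and is eliminated.
Round 2: C 4, D 3, A 2. A has the fewest and is eliminated.
Round 3: C 5, D 4. C has a majority.

C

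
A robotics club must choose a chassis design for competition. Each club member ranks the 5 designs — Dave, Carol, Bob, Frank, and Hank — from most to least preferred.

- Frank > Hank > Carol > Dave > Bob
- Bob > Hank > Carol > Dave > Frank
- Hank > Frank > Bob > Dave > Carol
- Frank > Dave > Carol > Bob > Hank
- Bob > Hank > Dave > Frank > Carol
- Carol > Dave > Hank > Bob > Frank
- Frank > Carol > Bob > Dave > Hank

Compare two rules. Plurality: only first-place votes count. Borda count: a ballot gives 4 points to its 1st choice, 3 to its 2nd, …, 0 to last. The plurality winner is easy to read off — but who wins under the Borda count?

Plurality first-place counts: Dave 0, Carol 1, Bob 2, Frank 3, Hank 1 → Frank.
Borda totals: Dave 12, Carol 13, Bob 14, Frank 16, Hank 15 → Frank.

Frank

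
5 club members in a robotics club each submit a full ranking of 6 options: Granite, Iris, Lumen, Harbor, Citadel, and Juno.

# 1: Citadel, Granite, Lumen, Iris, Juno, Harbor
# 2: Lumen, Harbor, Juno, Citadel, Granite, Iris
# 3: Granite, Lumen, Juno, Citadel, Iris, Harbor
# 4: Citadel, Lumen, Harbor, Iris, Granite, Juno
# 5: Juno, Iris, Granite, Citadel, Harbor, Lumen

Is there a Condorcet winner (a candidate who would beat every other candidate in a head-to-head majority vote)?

Head-to-head results (5 voters total):
Granite vs Iris: Granite wins 3–2.
Granite vs Lumen: Granite wins 3–2.
Granite vs Harbor: Granite wins 3–2.
Granite vs Citadel: Citadel wins 3–2.
Granite vs Juno: Granite wins 3–2.
Iris vs Lumen: Lumen wins 4–1.
Iris vs Harbor: Iris wins 3–2.
Iris vs Citadel: Citadel wins 4–1.
Iris vs Juno: Juno wins 3–2.
Lumen vs Harbor: Lumen wins 4–1.
Lumen vs Citadel: Citadel wins 3–2.
Lumen vs Juno: Lumen wins 4–1.
Harbor vs Citadel: Citadel wins 4–1.
Harbor vs Juno: Juno wins 3–2.
Citadel vs Juno: Juno wins 3–2.
No candidate beats all others: Granite beats Juno beats Citadel beats Granite, a majority cycle.

No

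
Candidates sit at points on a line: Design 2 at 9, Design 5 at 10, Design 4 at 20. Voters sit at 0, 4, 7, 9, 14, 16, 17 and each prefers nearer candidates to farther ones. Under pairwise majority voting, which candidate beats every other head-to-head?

With single-peaked preferences on a line, the Condorcet winner is the candidate closest to the median voter.
The median voter (position 9) is closest to Design 2 at 9.
Check: Design 2 vs Design 5 — voters closer to Design 2: 4 of 7.

Design 2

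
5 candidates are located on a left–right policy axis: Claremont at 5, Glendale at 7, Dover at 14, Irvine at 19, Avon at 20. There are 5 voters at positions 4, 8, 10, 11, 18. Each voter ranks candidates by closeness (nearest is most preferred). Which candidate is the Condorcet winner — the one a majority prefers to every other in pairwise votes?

With single-peaked preferences on a line, the Condorcet winner is the candidate closest to the median voter.
The median voter (position 10) is closest to Glendale at 7.
Check: Glendale vs Avon — voters closer to Glendale: 4 of 5.

Glendale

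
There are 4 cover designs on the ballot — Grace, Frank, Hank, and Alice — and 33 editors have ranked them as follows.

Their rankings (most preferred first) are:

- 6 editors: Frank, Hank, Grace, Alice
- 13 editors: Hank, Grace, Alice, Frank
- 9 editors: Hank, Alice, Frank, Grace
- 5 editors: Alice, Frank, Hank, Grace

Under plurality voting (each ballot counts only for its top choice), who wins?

First-place vote totals:
  Grace: 0
  Frank: 6
  Hank: 22
  Alice: 5
Hank has the most first-place votes.

Hank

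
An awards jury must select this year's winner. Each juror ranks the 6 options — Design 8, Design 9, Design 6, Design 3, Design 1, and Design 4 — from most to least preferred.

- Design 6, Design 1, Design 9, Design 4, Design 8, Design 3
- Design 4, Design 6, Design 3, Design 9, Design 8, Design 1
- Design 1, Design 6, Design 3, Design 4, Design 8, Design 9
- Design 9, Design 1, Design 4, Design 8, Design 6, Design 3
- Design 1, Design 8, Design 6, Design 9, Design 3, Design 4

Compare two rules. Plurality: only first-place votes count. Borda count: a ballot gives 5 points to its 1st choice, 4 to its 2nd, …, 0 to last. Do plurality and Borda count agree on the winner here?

Plurality first-place counts: Design 8 0, Design 9 1, Design 6 1, Design 3 0, Design 1 2, Design 4 1 → Design 1.
Borda totals: Design 8 9, Design 9 12, Design 6 17, Design 3 7, Design 1 18, Design 4 12 → Design 1.
The two rules agree on Design 1.

Yes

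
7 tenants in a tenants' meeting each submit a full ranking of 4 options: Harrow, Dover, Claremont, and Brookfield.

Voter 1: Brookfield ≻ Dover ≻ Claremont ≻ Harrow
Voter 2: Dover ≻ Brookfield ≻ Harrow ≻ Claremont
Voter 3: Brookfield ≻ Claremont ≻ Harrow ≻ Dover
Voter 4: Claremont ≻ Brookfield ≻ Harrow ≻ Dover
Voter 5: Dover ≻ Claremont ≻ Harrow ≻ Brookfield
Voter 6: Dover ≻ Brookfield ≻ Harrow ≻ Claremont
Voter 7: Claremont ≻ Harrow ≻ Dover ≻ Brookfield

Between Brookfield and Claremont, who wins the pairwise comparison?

Ballots ranking Brookfield above Claremont: 4.
Ballots ranking Claremont above Brookfield: 3.
Brookfield wins the head-to-head, 4–3.

Brookfield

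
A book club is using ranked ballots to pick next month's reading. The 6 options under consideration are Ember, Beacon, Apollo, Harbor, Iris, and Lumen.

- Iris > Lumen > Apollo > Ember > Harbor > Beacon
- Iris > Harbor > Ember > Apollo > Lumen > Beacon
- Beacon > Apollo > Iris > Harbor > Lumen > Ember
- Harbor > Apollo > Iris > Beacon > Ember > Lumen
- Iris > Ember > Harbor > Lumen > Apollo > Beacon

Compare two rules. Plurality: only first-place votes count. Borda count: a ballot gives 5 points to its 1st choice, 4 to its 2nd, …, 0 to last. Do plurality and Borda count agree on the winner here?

Plurality first-place counts: Ember 0, Beacon 1, Apollo 0, Harbor 1, Iris 3, Lumen 0 → Iris.
Borda totals: Ember 10, Beacon 7, Apollo 14, Harbor 15, Iris 21, Lumen 8 → Iris.
The two rules agree on Iris.

Yes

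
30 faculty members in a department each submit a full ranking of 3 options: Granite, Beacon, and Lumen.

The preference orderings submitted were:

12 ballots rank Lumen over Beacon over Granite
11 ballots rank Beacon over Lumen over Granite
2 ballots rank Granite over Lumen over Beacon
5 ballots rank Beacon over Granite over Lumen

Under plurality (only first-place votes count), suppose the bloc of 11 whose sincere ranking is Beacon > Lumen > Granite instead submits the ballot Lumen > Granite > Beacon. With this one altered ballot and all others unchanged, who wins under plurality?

First-place totals with the altered ballot: Granite 2, Beacon 5, Lumen 23.
The switch changes the winner from Beacon to Lumen.

Lumen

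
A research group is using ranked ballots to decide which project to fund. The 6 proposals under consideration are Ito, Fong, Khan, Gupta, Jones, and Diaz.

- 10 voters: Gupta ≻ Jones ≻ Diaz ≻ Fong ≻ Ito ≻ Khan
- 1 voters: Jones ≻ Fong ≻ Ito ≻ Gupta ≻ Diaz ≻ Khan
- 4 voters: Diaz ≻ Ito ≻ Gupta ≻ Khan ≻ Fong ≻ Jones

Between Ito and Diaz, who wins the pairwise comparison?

Diaz

Ballots ranking Ito above Diaz: 1.
Ballots ranking Diaz above Ito: 10+4 = 14.
Diaz wins the head-to-head, 14–1.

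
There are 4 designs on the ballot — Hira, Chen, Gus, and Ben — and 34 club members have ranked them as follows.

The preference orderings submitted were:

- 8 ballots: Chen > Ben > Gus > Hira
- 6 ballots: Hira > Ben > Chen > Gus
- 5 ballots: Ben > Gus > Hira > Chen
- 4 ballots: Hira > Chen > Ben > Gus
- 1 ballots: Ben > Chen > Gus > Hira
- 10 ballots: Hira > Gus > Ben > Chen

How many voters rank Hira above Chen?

Ballots ranking Hira above Chen: 6+5+4+10 = 25.
Ballots ranking Chen above Hira: 8+1 = 9.
So 25 of 34 voters prefer Hira to Chen.

25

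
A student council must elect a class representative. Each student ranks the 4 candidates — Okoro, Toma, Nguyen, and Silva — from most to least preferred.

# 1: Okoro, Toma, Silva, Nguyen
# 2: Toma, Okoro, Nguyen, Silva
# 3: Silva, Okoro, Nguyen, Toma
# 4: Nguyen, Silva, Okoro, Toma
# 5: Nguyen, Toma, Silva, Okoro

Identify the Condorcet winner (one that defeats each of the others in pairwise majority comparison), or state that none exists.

Head-to-head results (5 voters total):
Okoro vs Toma: Okoro wins 3–2.
Okoro vs Nguyen: Okoro wins 3–2.
Okoro vs Silva: Silva wins 3–2.
Toma vs Nguyen: Nguyen wins 3–2.
Toma vs Silva: Toma wins 3–2.
Nguyen vs Silva: Nguyen wins 3–2.
No candidate beats all others: Okoro beats Toma beats Silva beats Okoro, a majority cycle.

None — there is no Condorcet winner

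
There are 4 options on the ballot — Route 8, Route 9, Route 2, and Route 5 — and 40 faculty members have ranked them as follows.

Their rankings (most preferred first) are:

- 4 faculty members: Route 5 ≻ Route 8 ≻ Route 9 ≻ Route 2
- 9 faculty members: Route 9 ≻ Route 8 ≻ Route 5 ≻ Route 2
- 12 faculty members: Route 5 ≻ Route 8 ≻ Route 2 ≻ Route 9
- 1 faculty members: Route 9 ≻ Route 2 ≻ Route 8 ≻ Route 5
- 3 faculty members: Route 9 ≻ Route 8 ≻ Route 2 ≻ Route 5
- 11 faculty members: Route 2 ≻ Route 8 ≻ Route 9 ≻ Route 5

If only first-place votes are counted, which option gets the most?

First-place vote totals:
  Route 8: 0
  Route 9: 13
  Route 2: 11
  Route 5: 16
Route 5 has the most first-place votes.

Route 5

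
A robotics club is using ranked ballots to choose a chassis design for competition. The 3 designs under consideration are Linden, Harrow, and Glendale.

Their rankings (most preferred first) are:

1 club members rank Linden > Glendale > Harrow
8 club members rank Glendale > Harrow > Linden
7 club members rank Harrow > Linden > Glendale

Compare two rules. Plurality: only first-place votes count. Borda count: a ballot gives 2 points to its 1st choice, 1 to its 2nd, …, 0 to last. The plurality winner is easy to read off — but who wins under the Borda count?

Harrow

Plurality first-place counts: Linden 1, Harrow 7, Glendale 8 → Glendale.
Borda totals: Linden 9, Harrow 22, Glendale 17 → Harrow.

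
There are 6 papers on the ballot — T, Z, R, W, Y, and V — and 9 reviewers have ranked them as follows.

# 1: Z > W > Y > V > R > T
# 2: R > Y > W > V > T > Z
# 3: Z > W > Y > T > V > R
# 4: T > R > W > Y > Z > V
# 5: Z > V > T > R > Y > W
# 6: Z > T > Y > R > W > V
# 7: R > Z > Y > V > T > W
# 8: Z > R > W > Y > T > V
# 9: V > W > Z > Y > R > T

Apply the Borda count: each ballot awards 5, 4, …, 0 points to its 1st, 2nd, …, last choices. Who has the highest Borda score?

Z

Borda scores:
  T: 0 + 1 + 2 + 5 + 3 + 4 + 1 + 1 + 0 = 17
  Z: 5 + 0 + 5 + 1 + 5 + 5 + 4 + 5 + 3 = 33
  R: 1 + 5 + 0 + 4 + 2 + 2 + 5 + 4 + 1 = 24
  W: 4 + 3 + 4 + 3 + 0 + 1 + 0 + 3 + 4 = 22
  Y: 3 + 4 + 3 + 2 + 1 + 3 + 3 + 2 + 2 = 23
  V: 2 + 2 + 1 + 0 + 4 + 0 + 2 + 0 + 5 = 16
Z has the highest total.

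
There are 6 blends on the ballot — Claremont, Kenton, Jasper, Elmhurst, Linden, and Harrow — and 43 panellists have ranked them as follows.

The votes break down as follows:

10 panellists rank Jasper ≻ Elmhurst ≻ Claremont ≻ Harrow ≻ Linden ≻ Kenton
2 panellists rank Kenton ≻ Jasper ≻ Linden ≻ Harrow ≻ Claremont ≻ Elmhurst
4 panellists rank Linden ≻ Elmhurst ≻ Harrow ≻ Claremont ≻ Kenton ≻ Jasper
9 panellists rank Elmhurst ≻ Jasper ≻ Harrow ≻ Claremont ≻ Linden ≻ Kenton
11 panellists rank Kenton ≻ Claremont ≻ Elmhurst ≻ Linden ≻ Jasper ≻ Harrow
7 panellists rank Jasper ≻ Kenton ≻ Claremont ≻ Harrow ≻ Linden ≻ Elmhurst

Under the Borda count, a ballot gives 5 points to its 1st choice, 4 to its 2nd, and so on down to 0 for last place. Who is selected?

Borda scores:
  Claremont: 10·3 + 2·1 + 4·2 + 9·2 + 11·4 + 7·3 = 123
  Kenton: 10·0 + 2·5 + 4·1 + 9·0 + 11·5 + 7·4 = 97
  Jasper: 10·5 + 2·4 + 4·0 + 9·4 + 11·1 + 7·5 = 140
  Elmhurst: 10·4 + 2·0 + 4·4 + 9·5 + 11·3 + 7·0 = 134
  Linden: 10·1 + 2·3 + 4·5 + 9·1 + 11·2 + 7·1 = 74
  Harrow: 10·2 + 2·2 + 4·3 + 9·3 + 11·0 + 7·2 = 77
Jasper has the highest total.

Jasper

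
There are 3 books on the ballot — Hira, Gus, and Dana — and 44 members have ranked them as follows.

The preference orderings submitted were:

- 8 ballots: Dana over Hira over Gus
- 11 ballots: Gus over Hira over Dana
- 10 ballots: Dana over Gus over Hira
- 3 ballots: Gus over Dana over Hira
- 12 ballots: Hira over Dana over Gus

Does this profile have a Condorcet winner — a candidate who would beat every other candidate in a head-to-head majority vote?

Head-to-head results (44 voters total):
Hira vs Gus: Gus wins 24–20.
Hira vs Dana: Hira wins 23–21.
Gus vs Dana: Dana wins 30–14.
No candidate beats all others: Hira beats Dana beats Gus beats Hira, a majority cycle.

No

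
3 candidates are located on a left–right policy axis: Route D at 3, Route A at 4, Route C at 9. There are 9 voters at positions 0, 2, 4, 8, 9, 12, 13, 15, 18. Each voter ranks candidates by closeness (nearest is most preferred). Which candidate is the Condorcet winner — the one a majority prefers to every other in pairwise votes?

With single-peaked preferences on a line, the Condorcet winner is the candidate closest to the median voter.
The median voter (position 9) is closest to Route C at 9.
Check: Route C vs Route D — voters closer to Route C: 6 of 9.

Route C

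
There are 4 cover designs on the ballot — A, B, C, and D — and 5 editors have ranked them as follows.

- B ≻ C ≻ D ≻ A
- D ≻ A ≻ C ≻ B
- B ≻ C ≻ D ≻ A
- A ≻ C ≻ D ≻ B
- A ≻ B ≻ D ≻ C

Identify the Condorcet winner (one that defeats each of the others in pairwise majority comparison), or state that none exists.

None — there is no Condorcet winner

Head-to-head results (5 voters total):
A vs B: A wins 3–2.
A vs C: A wins 3–2.
A vs D: D wins 3–2.
B vs C: B wins 3–2.
B vs D: B wins 3–2.
C vs D: C wins 3–2.
No candidate beats all others: A beats B beats D beats A, a majority cycle.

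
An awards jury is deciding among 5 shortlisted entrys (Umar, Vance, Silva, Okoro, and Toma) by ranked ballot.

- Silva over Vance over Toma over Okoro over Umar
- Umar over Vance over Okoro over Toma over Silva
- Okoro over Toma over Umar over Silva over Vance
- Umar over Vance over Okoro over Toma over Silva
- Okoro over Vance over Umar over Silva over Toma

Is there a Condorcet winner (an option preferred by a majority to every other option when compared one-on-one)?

Head-to-head results (5 voters total):
Umar vs Vance: Umar wins 3–2.
Umar vs Silva: Umar wins 4–1.
Umar vs Okoro: Okoro wins 3–2.
Umar vs Toma: Umar wins 3–2.
Vance vs Silva: Vance wins 3–2.
Vance vs Okoro: Vance wins 3–2.
Vance vs Toma: Vance wins 4–1.
Silva vs Okoro: Okoro wins 4–1.
Silva vs Toma: Toma wins 3–2.
Okoro vs Toma: Okoro wins 4–1.
No candidate beats all others: Umar beats Vance beats Okoro beats Umar, a majority cycle.

No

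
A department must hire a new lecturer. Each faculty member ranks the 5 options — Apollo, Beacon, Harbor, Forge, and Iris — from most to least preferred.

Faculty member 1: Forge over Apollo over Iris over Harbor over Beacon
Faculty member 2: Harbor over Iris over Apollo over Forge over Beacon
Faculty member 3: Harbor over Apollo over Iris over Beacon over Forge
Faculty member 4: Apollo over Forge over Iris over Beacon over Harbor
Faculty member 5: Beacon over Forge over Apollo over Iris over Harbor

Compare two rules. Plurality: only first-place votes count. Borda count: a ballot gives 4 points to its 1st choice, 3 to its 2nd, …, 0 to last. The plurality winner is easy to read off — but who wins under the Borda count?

Plurality first-place counts: Apollo 1, Beacon 1, Harbor 2, Forge 1, Iris 0 → Harbor.
Borda totals: Apollo 14, Beacon 6, Harbor 9, Forge 11, Iris 10 → Apollo.

Apollo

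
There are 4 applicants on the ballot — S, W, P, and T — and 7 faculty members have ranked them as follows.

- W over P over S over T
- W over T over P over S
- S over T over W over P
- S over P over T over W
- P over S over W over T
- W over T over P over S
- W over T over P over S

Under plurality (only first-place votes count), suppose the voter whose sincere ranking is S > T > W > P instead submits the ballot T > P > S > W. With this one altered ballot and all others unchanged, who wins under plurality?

First-place totals with the altered ballot: S 1, W 4, P 1, T 1.
The winner is unchanged: still W.

W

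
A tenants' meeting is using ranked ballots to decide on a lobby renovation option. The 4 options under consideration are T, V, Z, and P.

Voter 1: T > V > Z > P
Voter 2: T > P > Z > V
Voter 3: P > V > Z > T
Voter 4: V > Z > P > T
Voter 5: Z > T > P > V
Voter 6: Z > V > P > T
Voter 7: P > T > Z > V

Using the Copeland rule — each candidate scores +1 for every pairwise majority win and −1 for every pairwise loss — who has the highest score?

Pairwise results:
  T vs V: T wins 4–3.
  T vs Z: Z wins 4–3.
  T vs P: P wins 4–3.
  V vs Z: Z wins 4–3.
  V vs P: P wins 4–3.
  Z vs P: Z wins 4–3.
Copeland scores (wins − losses):
  T: 1 − 2 = -1
  V: 0 − 3 = -3
  Z: 3 − 0 = 3
  P: 2 − 1 = 1
Z has the best Copeland score.

Z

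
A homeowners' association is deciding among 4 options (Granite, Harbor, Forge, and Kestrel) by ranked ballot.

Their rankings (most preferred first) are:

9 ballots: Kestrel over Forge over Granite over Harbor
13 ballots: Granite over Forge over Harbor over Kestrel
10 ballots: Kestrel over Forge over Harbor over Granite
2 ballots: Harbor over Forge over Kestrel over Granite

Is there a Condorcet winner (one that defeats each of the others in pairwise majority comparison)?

Head-to-head results (34 voters total):
Granite vs Harbor: Granite wins 22–12.
Granite vs Forge: Forge wins 21–13.
Granite vs Kestrel: Kestrel wins 21–13.
Harbor vs Forge: Forge wins 32–2.
Harbor vs Kestrel: Kestrel wins 19–15.
Forge vs Kestrel: Kestrel wins 19–15.
Kestrel beats each rival — Granite (21–13), Harbor (19–15), Forge (19–15) — so Kestrel is the Condorcet winner.

Yes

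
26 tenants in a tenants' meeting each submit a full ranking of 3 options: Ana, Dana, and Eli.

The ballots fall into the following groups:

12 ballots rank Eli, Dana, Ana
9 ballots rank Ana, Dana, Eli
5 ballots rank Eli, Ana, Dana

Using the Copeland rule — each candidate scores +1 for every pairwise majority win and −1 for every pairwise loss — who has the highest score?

Pairwise results:
  Ana vs Dana: Ana wins 14–12.
  Ana vs Eli: Eli wins 17–9.
  Dana vs Eli: Eli wins 17–9.
Copeland scores (wins − losses):
  Ana: 1 − 1 = 0
  Dana: 0 − 2 = -2
  Eli: 2 − 0 = 2
Eli has the best Copeland score.

Eli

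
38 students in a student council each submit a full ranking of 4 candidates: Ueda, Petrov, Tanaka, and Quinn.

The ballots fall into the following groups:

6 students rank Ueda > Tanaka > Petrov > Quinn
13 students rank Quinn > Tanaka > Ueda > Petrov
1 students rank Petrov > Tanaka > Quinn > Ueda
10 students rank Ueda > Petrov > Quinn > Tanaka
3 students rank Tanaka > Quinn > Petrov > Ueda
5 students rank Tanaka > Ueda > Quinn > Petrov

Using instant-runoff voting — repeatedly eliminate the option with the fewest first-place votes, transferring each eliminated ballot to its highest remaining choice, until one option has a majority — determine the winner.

Round 1: Ueda 16, Quinn 13, Tanaka 8, Petrov 1. Petrov has the fewest and is eliminated.
Round 2: Ueda 16, Quinn 13, Tanaka 9. Tanaka has the fewest and is eliminated.
Round 3: Ueda 21, Quinn 17. Ueda has a majority.

Ueda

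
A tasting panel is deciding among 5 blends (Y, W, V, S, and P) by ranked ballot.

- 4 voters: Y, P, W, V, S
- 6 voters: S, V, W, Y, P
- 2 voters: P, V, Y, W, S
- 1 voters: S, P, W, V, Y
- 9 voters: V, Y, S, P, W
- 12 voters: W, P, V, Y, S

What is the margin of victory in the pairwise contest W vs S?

2

Ballots ranking W above S: 4+2+12 = 18.
Ballots ranking S above W: 6+1+9 = 16.
W wins 18–16, a margin of 2.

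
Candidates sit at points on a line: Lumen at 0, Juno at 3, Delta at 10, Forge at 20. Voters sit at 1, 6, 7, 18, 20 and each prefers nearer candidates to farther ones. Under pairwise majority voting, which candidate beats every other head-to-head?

Delta

With single-peaked preferences on a line, the Condorcet winner is the candidate closest to the median voter.
The median voter (position 7) is closest to Delta at 10.
Check: Delta vs Lumen — voters closer to Delta: 4 of 5.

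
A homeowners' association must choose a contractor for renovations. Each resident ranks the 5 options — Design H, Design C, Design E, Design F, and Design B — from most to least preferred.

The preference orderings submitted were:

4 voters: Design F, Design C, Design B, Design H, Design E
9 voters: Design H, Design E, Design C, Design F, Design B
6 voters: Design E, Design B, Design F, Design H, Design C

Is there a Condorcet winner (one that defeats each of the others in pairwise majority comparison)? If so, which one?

There is no Condorcet winner

Head-to-head results (19 voters total):
Design H vs Design C: Design H wins 15–4.
Design H vs Design E: Design H wins 13–6.
Design H vs Design F: Design F wins 10–9.
Design H vs Design B: Design B wins 10–9.
Design C vs Design E: Design E wins 15–4.
Design C vs Design F: Design F wins 10–9.
Design C vs Design B: Design C wins 13–6.
Design E vs Design F: Design E wins 15–4.
Design E vs Design B: Design E wins 15–4.
Design F vs Design B: Design F wins 13–6.
No candidate beats all others: Design H beats Design C beats Design B beats Design H, a majority cycle.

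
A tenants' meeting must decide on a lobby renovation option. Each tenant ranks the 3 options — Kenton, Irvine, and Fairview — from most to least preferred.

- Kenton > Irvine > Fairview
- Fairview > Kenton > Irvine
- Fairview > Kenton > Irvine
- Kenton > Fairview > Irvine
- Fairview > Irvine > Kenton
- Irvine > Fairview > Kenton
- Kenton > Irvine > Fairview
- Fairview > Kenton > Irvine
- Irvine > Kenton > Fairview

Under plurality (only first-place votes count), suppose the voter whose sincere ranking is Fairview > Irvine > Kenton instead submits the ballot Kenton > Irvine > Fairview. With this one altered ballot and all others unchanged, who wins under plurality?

Kenton

First-place totals with the altered ballot: Kenton 4, Irvine 2, Fairview 3.
The switch changes the winner from Fairview to Kenton.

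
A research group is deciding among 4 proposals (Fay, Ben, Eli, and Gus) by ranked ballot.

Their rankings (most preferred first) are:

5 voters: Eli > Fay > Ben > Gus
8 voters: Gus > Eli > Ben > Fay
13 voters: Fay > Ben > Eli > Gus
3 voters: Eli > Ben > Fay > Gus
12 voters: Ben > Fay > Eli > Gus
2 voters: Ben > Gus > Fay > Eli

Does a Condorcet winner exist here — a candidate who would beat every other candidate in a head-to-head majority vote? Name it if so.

Head-to-head results (43 voters total):
Fay vs Ben: Ben wins 25–18.
Fay vs Eli: Fay wins 27–16.
Fay vs Gus: Fay wins 33–10.
Ben vs Eli: Ben wins 27–16.
Ben vs Gus: Ben wins 35–8.
Eli vs Gus: Eli wins 33–10.
Ben beats each rival — Fay (25–18), Eli (27–16), Gus (35–8) — so Ben is the Condorcet winner.

Ben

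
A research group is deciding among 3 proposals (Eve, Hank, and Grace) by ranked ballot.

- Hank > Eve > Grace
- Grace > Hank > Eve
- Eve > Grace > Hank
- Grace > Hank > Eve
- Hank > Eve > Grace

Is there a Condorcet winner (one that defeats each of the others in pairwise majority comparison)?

No

Head-to-head results (5 voters total):
Eve vs Hank: Hank wins 4–1.
Eve vs Grace: Eve wins 3–2.
Hank vs Grace: Grace wins 3–2.
No candidate beats all others: Eve beats Grace beats Hank beats Eve, a majority cycle.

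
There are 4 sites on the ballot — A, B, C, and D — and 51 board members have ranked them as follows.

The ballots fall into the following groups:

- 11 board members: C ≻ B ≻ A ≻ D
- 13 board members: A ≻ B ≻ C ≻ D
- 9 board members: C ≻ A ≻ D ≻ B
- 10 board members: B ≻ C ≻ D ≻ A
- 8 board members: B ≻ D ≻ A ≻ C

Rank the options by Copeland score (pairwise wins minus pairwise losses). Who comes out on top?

Pairwise results:
  A vs B: B wins 29–22.
  A vs C: C wins 30–21.
  A vs D: A wins 33–18.
  B vs C: B wins 31–20.
  B vs D: B wins 42–9.
  C vs D: C wins 43–8.
Copeland scores (wins − losses):
  A: 1 − 2 = -1
  B: 3 − 0 = 3
  C: 2 − 1 = 1
  D: 0 − 3 = -3
B has the best Copeland score.

B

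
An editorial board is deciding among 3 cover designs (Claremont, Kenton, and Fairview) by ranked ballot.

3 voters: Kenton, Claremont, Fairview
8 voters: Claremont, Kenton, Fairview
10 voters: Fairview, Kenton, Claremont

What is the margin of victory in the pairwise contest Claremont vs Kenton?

Ballots ranking Claremont above Kenton: 8.
Ballots ranking Kenton above Claremont: 3+10 = 13.
Kenton wins 13–8, a margin of 5.

5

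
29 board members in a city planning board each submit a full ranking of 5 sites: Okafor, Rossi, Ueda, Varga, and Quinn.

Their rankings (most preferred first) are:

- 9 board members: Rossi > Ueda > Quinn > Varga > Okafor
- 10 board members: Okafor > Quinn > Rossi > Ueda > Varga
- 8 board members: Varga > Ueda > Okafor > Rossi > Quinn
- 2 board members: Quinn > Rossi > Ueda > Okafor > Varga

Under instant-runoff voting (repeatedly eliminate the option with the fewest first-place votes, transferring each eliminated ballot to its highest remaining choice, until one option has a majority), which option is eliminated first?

Ueda

Round 1: Okafor 10, Rossi 9, Varga 8, Quinn 2, Ueda 0. Ueda has the fewest and is eliminated.
Round 2: Okafor 10, Rossi 9, Varga 8, Quinn 2. Quinn has the fewest and is eliminated.
Round 3: Rossi 11, Okafor 10, Varga 8. Varga has the fewest and is eliminated.
Round 4: Okafor 18, Rossi 11. Okafor has a majority.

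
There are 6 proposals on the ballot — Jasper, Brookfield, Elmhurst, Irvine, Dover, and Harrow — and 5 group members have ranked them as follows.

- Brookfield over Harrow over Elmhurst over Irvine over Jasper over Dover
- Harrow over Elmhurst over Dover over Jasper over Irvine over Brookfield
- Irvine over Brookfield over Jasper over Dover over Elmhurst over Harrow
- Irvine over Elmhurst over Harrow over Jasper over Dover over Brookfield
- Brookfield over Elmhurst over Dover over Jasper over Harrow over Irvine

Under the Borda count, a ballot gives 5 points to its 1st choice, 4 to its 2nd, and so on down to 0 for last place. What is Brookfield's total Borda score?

14

Borda scores:
  Jasper: 1 + 2 + 3 + 2 + 2 = 10
  Brookfield: 5 + 0 + 4 + 0 + 5 = 14
  Elmhurst: 3 + 4 + 1 + 4 + 4 = 16
  Irvine: 2 + 1 + 5 + 5 + 0 = 13
  Dover: 0 + 3 + 2 + 1 + 3 = 9
  Harrow: 4 + 5 + 0 + 3 + 1 = 13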